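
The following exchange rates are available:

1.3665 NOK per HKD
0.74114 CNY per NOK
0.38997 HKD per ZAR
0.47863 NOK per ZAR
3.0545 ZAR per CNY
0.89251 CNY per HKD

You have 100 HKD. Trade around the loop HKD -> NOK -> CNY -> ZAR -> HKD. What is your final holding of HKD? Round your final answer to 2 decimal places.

100 HKD × 1.3665 = 136.65 NOK
136.65 NOK × 0.74114 = 101.276781 CNY
101.276781 CNY × 3.0545 = 309.3499275645 ZAR
309.3499275645 ZAR × 0.38997 = 120.637191252328065 HKD

120.64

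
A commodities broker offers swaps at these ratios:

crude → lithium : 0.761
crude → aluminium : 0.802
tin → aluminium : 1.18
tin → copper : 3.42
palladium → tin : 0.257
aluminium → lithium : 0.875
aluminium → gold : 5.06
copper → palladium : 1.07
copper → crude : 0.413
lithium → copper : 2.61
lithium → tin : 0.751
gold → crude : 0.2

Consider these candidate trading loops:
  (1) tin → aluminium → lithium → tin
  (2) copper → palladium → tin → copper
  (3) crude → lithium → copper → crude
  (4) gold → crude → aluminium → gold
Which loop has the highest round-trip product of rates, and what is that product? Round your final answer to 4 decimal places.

0.9405

(1) 1.18 × 0.875 × 0.751 = 0.77541
(2) 1.07 × 0.257 × 3.42 = 0.94047
(3) 0.761 × 2.61 × 0.413 = 0.82030
(4) 0.2 × 0.802 × 5.06 = 0.81162
Highest is cycle (2) at 0.9405 (≤1, no arbitrage).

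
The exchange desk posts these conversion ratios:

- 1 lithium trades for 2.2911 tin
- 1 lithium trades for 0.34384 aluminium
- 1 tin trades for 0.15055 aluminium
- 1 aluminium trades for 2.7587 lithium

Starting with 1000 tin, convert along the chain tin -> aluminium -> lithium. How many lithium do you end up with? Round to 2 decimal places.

415.32

1000 tin × 0.15055 = 150.55 aluminium
150.55 aluminium × 2.7587 = 415.322285 lithium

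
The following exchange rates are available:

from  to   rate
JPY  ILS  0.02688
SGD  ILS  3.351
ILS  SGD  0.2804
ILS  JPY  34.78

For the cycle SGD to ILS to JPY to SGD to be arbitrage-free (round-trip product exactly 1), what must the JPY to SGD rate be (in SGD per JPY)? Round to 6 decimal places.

0.008580

Known legs of the cycle: 3.351 × 34.78 = 116.54778
For no arbitrage the full-cycle product must be 1, so the missing rate is 1 / 116.54778 ≈ 0.00858017.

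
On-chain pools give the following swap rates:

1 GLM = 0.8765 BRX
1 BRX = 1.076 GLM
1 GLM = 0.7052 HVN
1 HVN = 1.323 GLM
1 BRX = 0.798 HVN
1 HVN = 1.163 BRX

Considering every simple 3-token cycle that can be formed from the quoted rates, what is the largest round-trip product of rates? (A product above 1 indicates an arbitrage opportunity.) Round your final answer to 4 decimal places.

0.9254

GLM→BRX→HVN→GLM: 0.8765 × 0.798 × 1.323 = 0.92537
GLM→HVN→BRX→GLM: 0.7052 × 1.163 × 1.076 = 0.88248
Maximum is GLM→BRX→HVN→GLM at 0.9254; no arbitrage — every cycle loses value.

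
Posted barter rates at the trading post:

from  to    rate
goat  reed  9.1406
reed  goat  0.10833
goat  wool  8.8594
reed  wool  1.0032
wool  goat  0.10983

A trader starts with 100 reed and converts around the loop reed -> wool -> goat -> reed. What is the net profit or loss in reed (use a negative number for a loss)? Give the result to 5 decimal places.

0.71246

100 reed × 1.0032 = 100.32 wool
100.32 wool × 0.10983 = 11.0181456 goat
11.0181456 goat × 9.1406 = 100.71246167136 reed
Net change: 100.71246167136 − 100 = 0.71246167136 reed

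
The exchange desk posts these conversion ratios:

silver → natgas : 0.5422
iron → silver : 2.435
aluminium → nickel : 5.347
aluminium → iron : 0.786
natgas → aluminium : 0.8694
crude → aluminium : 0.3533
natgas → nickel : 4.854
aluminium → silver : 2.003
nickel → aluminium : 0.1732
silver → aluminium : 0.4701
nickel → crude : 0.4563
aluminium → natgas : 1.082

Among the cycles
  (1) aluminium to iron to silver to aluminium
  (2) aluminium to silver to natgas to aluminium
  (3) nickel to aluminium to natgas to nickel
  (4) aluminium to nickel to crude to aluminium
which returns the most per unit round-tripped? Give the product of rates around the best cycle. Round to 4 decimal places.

0.9442

(1) 0.786 × 2.435 × 0.4701 = 0.89973
(2) 2.003 × 0.5422 × 0.8694 = 0.94419
(3) 0.1732 × 1.082 × 4.854 = 0.90965
(4) 5.347 × 0.4563 × 0.3533 = 0.86199
Highest is cycle (2) at 0.9442 (≤1, no arbitrage).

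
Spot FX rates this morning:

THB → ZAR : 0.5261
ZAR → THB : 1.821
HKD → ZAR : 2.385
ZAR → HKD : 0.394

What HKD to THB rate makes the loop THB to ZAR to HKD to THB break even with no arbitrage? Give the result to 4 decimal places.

Known legs of the cycle: 0.5261 × 0.394 = 0.2072834
For no arbitrage the full-cycle product must be 1, so the missing rate is 1 / 0.2072834 ≈ 4.824313.

4.8243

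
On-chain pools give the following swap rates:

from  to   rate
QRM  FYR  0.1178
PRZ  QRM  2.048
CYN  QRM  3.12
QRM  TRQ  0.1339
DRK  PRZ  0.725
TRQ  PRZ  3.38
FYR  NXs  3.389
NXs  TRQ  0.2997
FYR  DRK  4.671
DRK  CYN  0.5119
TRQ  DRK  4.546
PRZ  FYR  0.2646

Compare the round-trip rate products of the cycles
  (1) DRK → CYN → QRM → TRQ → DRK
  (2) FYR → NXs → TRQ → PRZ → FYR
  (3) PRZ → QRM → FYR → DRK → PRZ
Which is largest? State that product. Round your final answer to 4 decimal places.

0.9722

(1) 0.5119 × 3.12 × 0.1339 × 4.546 = 0.97219
(2) 3.389 × 0.2997 × 3.38 × 0.2646 = 0.90837
(3) 2.048 × 0.1178 × 4.671 × 0.725 = 0.81700
Highest is cycle (1) at 0.9722 (≤1, no arbitrage).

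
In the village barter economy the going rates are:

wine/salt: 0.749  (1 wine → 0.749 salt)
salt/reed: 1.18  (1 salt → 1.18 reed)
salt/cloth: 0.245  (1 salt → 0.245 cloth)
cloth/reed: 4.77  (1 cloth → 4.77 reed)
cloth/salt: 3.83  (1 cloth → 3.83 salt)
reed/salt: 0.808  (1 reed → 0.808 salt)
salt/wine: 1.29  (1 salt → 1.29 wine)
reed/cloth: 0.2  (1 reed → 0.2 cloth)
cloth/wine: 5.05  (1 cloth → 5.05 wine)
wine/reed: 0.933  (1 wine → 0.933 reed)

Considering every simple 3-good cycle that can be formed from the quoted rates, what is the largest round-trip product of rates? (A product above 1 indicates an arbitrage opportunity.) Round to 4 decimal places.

wine→reed→salt→wine: 0.933 × 0.808 × 1.29 = 0.97248
cloth→reed→salt→cloth: 4.77 × 0.808 × 0.245 = 0.94427
cloth→wine→reed→cloth: 5.05 × 0.933 × 0.2 = 0.94233
cloth→wine→salt→cloth: 5.05 × 0.749 × 0.245 = 0.92670
cloth→salt→reed→cloth: 3.83 × 1.18 × 0.2 = 0.90388
Maximum is wine→reed→salt→wine at 0.9725; no arbitrage — every cycle loses value.

0.9725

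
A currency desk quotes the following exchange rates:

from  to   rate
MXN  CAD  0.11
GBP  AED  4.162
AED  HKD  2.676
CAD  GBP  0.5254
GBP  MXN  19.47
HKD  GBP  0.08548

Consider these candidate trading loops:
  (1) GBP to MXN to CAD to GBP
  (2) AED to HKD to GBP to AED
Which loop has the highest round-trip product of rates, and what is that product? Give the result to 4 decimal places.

(1) 19.47 × 0.11 × 0.5254 = 1.12525
(2) 2.676 × 0.08548 × 4.162 = 0.95203
Highest is cycle (1) at 1.1252 (>1, arbitrage).

1.1252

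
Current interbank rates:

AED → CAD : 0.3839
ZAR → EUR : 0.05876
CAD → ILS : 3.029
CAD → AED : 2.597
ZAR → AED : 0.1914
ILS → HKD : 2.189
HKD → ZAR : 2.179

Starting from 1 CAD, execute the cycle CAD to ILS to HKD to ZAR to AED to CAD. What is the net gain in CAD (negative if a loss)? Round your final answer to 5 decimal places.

0.06160

1 CAD × 3.029 = 3.029 ILS
3.029 ILS × 2.189 = 6.630481 HKD
6.630481 HKD × 2.179 = 14.447818099 ZAR
14.447818099 ZAR × 0.1914 = 2.7653123841486 AED
2.7653123841486 AED × 0.3839 = 1.06160342427464754 CAD
Net change: 1.06160342427464754 − 1 = 0.06160342427464754 CAD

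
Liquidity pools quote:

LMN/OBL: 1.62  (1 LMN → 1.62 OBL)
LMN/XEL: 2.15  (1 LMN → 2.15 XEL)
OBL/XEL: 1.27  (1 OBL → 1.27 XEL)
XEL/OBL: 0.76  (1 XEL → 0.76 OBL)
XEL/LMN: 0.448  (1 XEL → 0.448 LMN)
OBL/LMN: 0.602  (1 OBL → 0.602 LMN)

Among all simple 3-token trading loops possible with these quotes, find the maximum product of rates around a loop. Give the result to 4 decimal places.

OBL→LMN→XEL→OBL: 0.602 × 2.15 × 0.76 = 0.98367
OBL→XEL→LMN→OBL: 1.27 × 0.448 × 1.62 = 0.92172
Maximum is OBL→LMN→XEL→OBL at 0.9837; no arbitrage — every cycle loses value.

0.9837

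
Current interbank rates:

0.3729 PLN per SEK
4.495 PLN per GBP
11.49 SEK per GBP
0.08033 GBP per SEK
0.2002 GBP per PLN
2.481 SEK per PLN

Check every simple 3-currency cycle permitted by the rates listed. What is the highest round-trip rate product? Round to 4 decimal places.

0.8958

SEK→GBP→PLN→SEK: 0.08033 × 4.495 × 2.481 = 0.89585
SEK→PLN→GBP→SEK: 0.3729 × 0.2002 × 11.49 = 0.85778
Maximum is SEK→GBP→PLN→SEK at 0.8958; no arbitrage — every cycle loses value.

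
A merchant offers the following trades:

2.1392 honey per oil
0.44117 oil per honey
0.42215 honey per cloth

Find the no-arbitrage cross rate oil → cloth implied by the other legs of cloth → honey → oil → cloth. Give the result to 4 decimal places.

Known legs of the cycle: 0.42215 × 0.44117 = 0.1862399155
For no arbitrage the full-cycle product must be 1, so the missing rate is 1 / 0.1862399155 ≈ 5.369418.

5.3694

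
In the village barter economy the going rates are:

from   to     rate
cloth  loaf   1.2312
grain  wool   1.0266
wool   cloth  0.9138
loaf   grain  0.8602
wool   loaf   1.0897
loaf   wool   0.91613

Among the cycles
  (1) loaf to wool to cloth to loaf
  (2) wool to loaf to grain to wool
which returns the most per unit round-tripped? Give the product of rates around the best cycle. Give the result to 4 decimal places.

(1) 0.91613 × 0.9138 × 1.2312 = 1.03071
(2) 1.0897 × 0.8602 × 1.0266 = 0.96229
Highest is cycle (1) at 1.0307 (>1, arbitrage).

1.0307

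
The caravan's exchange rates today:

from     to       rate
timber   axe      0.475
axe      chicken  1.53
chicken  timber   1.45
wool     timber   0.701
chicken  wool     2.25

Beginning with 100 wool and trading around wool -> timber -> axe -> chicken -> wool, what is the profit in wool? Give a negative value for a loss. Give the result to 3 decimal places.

14.627

100 wool × 0.701 = 70.1 timber
70.1 timber × 0.475 = 33.2975 axe
33.2975 axe × 1.53 = 50.945175 chicken
50.945175 chicken × 2.25 = 114.62664375 wool
Net change: 114.62664375 − 100 = 14.62664375 wool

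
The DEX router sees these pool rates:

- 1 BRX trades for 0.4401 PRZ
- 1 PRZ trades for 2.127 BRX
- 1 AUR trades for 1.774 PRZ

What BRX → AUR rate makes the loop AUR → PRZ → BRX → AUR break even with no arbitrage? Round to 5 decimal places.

Known legs of the cycle: 1.774 × 2.127 = 3.773298
For no arbitrage the full-cycle product must be 1, so the missing rate is 1 / 3.773298 ≈ 0.2650201.

0.26502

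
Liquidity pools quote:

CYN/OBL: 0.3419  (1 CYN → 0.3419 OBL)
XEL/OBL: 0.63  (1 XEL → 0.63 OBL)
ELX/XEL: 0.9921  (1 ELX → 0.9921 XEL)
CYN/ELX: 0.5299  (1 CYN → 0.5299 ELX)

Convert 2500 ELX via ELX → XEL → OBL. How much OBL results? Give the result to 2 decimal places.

2500 ELX × 0.9921 = 2480.25 XEL
2480.25 XEL × 0.63 = 1562.5575 OBL

1562.56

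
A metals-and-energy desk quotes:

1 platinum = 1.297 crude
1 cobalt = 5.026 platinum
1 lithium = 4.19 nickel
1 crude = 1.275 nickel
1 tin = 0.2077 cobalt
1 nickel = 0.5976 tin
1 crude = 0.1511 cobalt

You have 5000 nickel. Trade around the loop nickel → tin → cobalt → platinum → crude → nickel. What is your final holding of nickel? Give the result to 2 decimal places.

5000 nickel × 0.5976 = 2988 tin
2988 tin × 0.2077 = 620.6076 cobalt
620.6076 cobalt × 5.026 = 3119.1737976 platinum
3119.1737976 platinum × 1.297 = 4045.5684154872 crude
4045.5684154872 crude × 1.275 = 5158.09972974618 nickel

5158.10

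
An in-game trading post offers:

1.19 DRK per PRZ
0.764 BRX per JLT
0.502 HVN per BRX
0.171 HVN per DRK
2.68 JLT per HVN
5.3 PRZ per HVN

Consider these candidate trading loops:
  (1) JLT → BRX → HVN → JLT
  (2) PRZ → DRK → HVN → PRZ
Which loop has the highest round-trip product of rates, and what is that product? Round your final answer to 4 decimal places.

(1) 0.764 × 0.502 × 2.68 = 1.02786
(2) 1.19 × 0.171 × 5.3 = 1.07850
Highest is cycle (2) at 1.0785 (>1, arbitrage).

1.0785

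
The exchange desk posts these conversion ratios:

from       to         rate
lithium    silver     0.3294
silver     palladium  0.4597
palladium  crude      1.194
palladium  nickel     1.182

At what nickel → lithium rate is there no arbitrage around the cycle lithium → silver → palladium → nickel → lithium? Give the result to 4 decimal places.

5.5871

Known legs of the cycle: 0.3294 × 0.4597 × 1.182 = 0.17898456276
For no arbitrage the full-cycle product must be 1, so the missing rate is 1 / 0.17898456276 ≈ 5.587074.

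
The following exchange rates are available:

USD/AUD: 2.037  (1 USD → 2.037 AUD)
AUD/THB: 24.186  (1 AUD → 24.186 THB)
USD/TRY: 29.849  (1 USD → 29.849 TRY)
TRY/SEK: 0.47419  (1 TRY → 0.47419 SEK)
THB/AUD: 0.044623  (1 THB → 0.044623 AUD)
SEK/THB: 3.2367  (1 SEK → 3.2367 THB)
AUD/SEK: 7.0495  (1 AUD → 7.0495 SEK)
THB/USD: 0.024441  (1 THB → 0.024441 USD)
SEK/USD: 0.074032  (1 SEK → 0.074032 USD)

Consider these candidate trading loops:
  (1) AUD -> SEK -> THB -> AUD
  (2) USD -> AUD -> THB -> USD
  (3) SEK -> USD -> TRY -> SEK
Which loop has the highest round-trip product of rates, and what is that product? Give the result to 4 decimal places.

1.2041

(1) 7.0495 × 3.2367 × 0.044623 = 1.01817
(2) 2.037 × 24.186 × 0.024441 = 1.20413
(3) 0.074032 × 29.849 × 0.47419 = 1.04786
Highest is cycle (2) at 1.2041 (>1, arbitrage).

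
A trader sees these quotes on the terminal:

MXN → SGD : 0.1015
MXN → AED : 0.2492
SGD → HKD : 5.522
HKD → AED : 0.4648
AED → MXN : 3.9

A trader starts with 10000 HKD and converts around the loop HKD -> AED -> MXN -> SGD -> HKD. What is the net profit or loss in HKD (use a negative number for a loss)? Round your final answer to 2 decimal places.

159.99

10000 HKD × 0.4648 = 4648 AED
4648 AED × 3.9 = 18127.2 MXN
18127.2 MXN × 0.1015 = 1839.9108 SGD
1839.9108 SGD × 5.522 = 10159.9874376 HKD
Net change: 10159.9874376 − 10000 = 159.9874376 HKD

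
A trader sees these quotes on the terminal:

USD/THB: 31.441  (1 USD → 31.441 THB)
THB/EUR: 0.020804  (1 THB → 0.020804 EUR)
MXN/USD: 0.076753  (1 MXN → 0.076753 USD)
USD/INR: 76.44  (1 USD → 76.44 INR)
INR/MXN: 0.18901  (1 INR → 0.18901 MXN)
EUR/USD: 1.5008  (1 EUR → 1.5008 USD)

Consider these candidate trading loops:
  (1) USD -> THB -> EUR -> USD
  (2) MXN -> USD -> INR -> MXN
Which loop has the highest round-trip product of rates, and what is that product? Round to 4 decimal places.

1.1089

(1) 31.441 × 0.020804 × 1.5008 = 0.98167
(2) 0.076753 × 76.44 × 0.18901 = 1.10892
Highest is cycle (2) at 1.1089 (>1, arbitrage).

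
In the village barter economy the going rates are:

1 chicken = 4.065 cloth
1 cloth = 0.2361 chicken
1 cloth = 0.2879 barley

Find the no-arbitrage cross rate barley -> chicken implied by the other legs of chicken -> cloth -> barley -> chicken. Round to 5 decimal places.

0.85447

Known legs of the cycle: 4.065 × 0.2879 = 1.1703135
For no arbitrage the full-cycle product must be 1, so the missing rate is 1 / 1.1703135 ≈ 0.8544719.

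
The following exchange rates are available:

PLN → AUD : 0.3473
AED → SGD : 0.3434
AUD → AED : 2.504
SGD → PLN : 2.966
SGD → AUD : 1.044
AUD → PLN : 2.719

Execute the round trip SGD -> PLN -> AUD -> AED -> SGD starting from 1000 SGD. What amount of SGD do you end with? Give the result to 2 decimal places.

885.75

1000 SGD × 2.966 = 2966 PLN
2966 PLN × 0.3473 = 1030.0918 AUD
1030.0918 AUD × 2.504 = 2579.3498672 AED
2579.3498672 AED × 0.3434 = 885.74874439648 SGD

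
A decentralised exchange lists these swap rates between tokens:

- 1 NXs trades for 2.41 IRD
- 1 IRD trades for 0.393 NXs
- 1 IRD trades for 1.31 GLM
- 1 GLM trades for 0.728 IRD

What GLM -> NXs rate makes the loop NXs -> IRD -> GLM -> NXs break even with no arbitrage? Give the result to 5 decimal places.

Known legs of the cycle: 2.41 × 1.31 = 3.1571
For no arbitrage the full-cycle product must be 1, so the missing rate is 1 / 3.1571 ≈ 0.3167464.

0.31675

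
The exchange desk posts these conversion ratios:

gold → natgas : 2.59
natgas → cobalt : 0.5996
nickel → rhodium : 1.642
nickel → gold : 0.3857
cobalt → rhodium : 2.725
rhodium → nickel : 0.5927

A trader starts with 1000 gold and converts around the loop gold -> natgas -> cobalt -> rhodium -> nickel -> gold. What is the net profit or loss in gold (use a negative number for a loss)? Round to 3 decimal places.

-32.586

1000 gold × 2.59 = 2590 natgas
2590 natgas × 0.5996 = 1552.964 cobalt
1552.964 cobalt × 2.725 = 4231.8269 rhodium
4231.8269 rhodium × 0.5927 = 2508.20380363 nickel
2508.20380363 nickel × 0.3857 = 967.414207060091 gold
Net change: 967.414207060091 − 1000 = -32.585792939909 gold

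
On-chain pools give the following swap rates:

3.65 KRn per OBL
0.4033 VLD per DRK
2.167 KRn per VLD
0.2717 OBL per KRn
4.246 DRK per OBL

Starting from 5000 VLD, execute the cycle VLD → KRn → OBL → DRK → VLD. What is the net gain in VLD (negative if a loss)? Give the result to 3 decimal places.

5000 VLD × 2.167 = 10835 KRn
10835 KRn × 0.2717 = 2943.8695 OBL
2943.8695 OBL × 4.246 = 12499.669897 DRK
12499.669897 DRK × 0.4033 = 5041.1168694601 VLD
Net change: 5041.1168694601 − 5000 = 41.1168694601 VLD

41.117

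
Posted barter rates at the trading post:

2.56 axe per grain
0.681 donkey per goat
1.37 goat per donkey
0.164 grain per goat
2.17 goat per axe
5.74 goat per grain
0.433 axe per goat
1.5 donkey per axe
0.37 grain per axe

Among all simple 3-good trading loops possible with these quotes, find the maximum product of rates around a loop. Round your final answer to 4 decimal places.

goat→axe→grain→goat: 0.433 × 0.37 × 5.74 = 0.91961
goat→grain→axe→goat: 0.164 × 2.56 × 2.17 = 0.91105
donkey→goat→axe→donkey: 1.37 × 0.433 × 1.5 = 0.88982
Maximum is goat→axe→grain→goat at 0.9196; no arbitrage — every cycle loses value.

0.9196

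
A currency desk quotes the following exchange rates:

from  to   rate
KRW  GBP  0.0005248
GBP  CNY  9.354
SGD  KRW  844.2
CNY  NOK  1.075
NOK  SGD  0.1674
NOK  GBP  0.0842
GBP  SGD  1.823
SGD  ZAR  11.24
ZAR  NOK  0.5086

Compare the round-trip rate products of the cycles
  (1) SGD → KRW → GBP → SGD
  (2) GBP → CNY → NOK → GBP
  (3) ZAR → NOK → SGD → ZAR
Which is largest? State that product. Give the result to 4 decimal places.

(1) 844.2 × 0.0005248 × 1.823 = 0.80765
(2) 9.354 × 1.075 × 0.0842 = 0.84668
(3) 0.5086 × 0.1674 × 11.24 = 0.95697
Highest is cycle (3) at 0.9570 (≤1, no arbitrage).

0.9570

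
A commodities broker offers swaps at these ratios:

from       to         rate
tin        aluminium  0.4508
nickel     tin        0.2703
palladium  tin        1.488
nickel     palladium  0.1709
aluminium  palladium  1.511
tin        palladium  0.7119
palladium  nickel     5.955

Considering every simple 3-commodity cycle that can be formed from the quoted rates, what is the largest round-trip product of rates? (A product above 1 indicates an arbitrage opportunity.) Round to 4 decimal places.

palladium→nickel→tin→palladium: 5.955 × 0.2703 × 0.7119 = 1.14590
palladium→tin→aluminium→palladium: 1.488 × 0.4508 × 1.511 = 1.01356
Maximum is palladium→nickel→tin→palladium at 1.1459; arbitrage exists.

1.1459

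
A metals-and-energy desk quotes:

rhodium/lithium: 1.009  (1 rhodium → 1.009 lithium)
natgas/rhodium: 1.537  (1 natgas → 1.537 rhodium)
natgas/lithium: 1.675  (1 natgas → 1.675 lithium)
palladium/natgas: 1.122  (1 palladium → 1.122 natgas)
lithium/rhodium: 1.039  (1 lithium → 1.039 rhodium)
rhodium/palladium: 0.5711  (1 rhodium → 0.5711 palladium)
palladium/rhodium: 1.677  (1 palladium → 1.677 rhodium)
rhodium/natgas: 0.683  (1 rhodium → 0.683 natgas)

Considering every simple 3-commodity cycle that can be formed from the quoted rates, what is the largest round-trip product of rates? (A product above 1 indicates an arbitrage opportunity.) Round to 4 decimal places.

1.1886

rhodium→natgas→lithium→rhodium: 0.683 × 1.675 × 1.039 = 1.18864
rhodium→palladium→natgas→rhodium: 0.5711 × 1.122 × 1.537 = 0.98487
Maximum is rhodium→natgas→lithium→rhodium at 1.1886; arbitrage exists.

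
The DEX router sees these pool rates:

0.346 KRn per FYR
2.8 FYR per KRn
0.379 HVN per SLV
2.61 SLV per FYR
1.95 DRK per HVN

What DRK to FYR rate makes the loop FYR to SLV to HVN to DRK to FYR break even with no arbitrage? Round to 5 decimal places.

Known legs of the cycle: 2.61 × 0.379 × 1.95 = 1.9289205
For no arbitrage the full-cycle product must be 1, so the missing rate is 1 / 1.9289205 ≈ 0.5184247.

0.51842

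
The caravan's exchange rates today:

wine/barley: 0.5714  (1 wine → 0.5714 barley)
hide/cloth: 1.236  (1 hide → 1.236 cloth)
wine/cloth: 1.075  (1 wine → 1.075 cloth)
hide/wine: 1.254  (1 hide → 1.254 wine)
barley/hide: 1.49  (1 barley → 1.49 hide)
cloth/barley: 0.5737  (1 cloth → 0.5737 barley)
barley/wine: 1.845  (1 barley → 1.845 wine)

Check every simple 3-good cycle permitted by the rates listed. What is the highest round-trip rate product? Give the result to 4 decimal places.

wine→cloth→barley→wine: 1.075 × 0.5737 × 1.845 = 1.13786
wine→barley→hide→wine: 0.5714 × 1.49 × 1.254 = 1.06764
barley→hide→cloth→barley: 1.49 × 1.236 × 0.5737 = 1.05655
Maximum is wine→cloth→barley→wine at 1.1379; arbitrage exists.

1.1379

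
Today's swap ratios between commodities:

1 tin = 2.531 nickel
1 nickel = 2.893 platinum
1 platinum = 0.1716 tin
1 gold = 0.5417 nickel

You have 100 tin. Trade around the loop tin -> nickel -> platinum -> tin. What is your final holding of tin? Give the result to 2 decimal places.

100 tin × 2.531 = 253.1 nickel
253.1 nickel × 2.893 = 732.2183 platinum
732.2183 platinum × 0.1716 = 125.64866028 tin

125.65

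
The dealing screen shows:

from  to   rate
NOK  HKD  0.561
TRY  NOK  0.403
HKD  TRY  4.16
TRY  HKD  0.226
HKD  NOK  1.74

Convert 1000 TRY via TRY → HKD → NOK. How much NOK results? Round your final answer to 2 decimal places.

393.24

1000 TRY × 0.226 = 226 HKD
226 HKD × 1.74 = 393.24 NOK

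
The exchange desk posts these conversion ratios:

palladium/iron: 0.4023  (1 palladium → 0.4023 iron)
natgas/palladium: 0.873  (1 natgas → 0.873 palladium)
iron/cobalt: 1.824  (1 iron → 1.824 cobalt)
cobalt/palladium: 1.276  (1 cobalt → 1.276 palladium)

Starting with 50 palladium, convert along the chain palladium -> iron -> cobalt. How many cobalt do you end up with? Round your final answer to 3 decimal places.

50 palladium × 0.4023 = 20.115 iron
20.115 iron × 1.824 = 36.68976 cobalt

36.690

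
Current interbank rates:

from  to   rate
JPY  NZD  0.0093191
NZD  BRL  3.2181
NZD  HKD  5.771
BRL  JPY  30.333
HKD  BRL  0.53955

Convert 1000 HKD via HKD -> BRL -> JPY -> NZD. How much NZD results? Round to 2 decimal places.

1000 HKD × 0.53955 = 539.55 BRL
539.55 BRL × 30.333 = 16366.17015 JPY
16366.17015 JPY × 0.0093191 = 152.517976244865 NZD

152.52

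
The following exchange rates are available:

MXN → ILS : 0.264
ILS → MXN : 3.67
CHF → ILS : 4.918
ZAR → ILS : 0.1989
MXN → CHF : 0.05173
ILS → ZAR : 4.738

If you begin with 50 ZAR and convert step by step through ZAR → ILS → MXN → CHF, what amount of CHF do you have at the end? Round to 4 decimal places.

1.8880

50 ZAR × 0.1989 = 9.945 ILS
9.945 ILS × 3.67 = 36.49815 MXN
36.49815 MXN × 0.05173 = 1.8880492995 CHF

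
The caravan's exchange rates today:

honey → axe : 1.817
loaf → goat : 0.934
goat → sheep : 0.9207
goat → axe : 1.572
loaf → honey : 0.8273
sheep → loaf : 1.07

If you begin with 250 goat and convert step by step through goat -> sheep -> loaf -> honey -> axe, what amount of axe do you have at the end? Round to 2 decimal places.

250 goat × 0.9207 = 230.175 sheep
230.175 sheep × 1.07 = 246.28725 loaf
246.28725 loaf × 0.8273 = 203.753441925 honey
203.753441925 honey × 1.817 = 370.220003977725 axe

370.22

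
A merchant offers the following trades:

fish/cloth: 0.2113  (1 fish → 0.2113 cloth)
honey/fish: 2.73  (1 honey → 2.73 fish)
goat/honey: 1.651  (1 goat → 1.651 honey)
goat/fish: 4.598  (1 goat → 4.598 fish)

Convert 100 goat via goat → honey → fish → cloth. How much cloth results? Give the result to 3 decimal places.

95.238

100 goat × 1.651 = 165.1 honey
165.1 honey × 2.73 = 450.723 fish
450.723 fish × 0.2113 = 95.2377699 cloth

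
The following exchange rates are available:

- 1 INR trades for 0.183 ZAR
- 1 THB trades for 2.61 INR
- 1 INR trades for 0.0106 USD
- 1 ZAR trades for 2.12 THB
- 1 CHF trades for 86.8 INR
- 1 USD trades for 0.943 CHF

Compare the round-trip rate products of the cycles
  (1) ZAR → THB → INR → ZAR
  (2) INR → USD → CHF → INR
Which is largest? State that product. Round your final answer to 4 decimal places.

1.0126

(1) 2.12 × 2.61 × 0.183 = 1.01258
(2) 0.0106 × 0.943 × 86.8 = 0.86764
Highest is cycle (1) at 1.0126 (>1, arbitrage).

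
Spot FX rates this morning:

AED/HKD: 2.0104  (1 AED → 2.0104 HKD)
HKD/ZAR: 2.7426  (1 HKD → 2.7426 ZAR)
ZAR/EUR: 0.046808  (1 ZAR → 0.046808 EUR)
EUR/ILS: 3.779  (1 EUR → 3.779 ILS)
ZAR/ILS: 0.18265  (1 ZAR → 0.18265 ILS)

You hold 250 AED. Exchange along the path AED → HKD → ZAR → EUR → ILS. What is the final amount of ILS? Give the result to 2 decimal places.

243.83

250 AED × 2.0104 = 502.6 HKD
502.6 HKD × 2.7426 = 1378.43076 ZAR
1378.43076 ZAR × 0.046808 = 64.52158701408 EUR
64.52158701408 EUR × 3.779 = 243.82707732620832 ILS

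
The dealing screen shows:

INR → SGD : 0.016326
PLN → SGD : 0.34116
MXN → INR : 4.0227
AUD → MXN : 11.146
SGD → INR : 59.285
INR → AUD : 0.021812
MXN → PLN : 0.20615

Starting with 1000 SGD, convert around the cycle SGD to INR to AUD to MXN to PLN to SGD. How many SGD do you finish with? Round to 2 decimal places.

1000 SGD × 59.285 = 59285 INR
59285 INR × 0.021812 = 1293.12442 AUD
1293.12442 AUD × 11.146 = 14413.16478532 MXN
14413.16478532 MXN × 0.20615 = 2971.273920493718 PLN
2971.273920493718 PLN × 0.34116 = 1013.67981071563683288 SGD

1013.68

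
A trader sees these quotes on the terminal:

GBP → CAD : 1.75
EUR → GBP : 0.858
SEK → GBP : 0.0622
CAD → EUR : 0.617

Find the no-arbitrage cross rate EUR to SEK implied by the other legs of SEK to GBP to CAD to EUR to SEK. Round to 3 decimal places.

Known legs of the cycle: 0.0622 × 1.75 × 0.617 = 0.06716045
For no arbitrage the full-cycle product must be 1, so the missing rate is 1 / 0.06716045 ≈ 14.88972.

14.890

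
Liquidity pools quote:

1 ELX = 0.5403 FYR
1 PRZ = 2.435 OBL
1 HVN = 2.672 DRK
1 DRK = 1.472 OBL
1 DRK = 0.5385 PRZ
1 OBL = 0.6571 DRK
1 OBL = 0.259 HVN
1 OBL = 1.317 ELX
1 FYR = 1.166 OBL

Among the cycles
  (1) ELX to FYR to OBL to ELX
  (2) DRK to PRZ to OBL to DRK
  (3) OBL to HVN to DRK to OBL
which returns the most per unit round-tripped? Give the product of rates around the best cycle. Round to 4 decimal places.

1.0187

(1) 0.5403 × 1.166 × 1.317 = 0.82970
(2) 0.5385 × 2.435 × 0.6571 = 0.86162
(3) 0.259 × 2.672 × 1.472 = 1.01869
Highest is cycle (3) at 1.0187 (>1, arbitrage).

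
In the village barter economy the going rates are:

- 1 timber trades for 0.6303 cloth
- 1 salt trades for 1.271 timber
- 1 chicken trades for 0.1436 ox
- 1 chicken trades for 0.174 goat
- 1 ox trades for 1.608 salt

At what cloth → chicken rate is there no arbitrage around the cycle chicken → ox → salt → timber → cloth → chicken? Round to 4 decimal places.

Known legs of the cycle: 0.1436 × 1.608 × 1.271 × 0.6303 = 0.18498364894944
For no arbitrage the full-cycle product must be 1, so the missing rate is 1 / 0.18498364894944 ≈ 5.405883.

5.4059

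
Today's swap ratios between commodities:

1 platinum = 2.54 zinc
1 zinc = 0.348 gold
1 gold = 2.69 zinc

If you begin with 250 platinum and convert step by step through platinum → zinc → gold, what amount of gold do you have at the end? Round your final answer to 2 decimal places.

250 platinum × 2.54 = 635 zinc
635 zinc × 0.348 = 220.98 gold

220.98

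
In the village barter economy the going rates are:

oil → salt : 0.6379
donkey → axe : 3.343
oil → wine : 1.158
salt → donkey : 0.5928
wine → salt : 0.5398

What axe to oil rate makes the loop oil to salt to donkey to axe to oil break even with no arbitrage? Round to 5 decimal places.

0.79105

Known legs of the cycle: 0.6379 × 0.5928 × 3.343 = 1.26414582216
For no arbitrage the full-cycle product must be 1, so the missing rate is 1 / 1.26414582216 ≈ 0.7910480.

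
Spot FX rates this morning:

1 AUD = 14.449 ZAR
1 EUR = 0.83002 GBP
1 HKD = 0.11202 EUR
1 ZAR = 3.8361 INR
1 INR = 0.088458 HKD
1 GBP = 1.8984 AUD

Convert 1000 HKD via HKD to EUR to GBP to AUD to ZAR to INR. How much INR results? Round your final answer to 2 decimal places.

9783.62

1000 HKD × 0.11202 = 112.02 EUR
112.02 EUR × 0.83002 = 92.9788404 GBP
92.9788404 GBP × 1.8984 = 176.51103061536 AUD
176.51103061536 AUD × 14.449 = 2550.40788136133664 ZAR
2550.40788136133664 ZAR × 3.8361 = 9783.619673690223484704 INR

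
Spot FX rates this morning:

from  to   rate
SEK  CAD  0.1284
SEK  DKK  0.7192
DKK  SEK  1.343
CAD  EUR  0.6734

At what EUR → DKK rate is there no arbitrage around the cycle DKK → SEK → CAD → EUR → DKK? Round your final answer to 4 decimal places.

8.6116

Known legs of the cycle: 1.343 × 0.1284 × 0.6734 = 0.11612190408
For no arbitrage the full-cycle product must be 1, so the missing rate is 1 / 0.11612190408 ≈ 8.611640.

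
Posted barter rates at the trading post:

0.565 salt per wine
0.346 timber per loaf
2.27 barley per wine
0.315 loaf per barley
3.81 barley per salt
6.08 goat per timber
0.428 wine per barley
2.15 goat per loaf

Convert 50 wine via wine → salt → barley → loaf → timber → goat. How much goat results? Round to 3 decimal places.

50 wine × 0.565 = 28.25 salt
28.25 salt × 3.81 = 107.6325 barley
107.6325 barley × 0.315 = 33.9042375 loaf
33.9042375 loaf × 0.346 = 11.730866175 timber
11.730866175 timber × 6.08 = 71.323666344 goat

71.324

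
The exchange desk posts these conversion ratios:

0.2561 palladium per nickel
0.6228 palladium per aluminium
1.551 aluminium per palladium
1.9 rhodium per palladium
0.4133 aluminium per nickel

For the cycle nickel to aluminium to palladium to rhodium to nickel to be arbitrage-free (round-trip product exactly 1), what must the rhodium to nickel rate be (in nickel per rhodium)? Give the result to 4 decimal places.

2.0447

Known legs of the cycle: 0.4133 × 0.6228 × 1.9 = 0.489066156
For no arbitrage the full-cycle product must be 1, so the missing rate is 1 / 0.489066156 ≈ 2.044713.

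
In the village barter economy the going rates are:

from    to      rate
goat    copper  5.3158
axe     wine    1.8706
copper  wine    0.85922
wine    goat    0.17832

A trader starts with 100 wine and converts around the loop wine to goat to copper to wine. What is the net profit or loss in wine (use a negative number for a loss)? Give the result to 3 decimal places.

-18.553

100 wine × 0.17832 = 17.832 goat
17.832 goat × 5.3158 = 94.7913456 copper
94.7913456 copper × 0.85922 = 81.446619966432 wine
Net change: 81.446619966432 − 100 = -18.553380033568 wine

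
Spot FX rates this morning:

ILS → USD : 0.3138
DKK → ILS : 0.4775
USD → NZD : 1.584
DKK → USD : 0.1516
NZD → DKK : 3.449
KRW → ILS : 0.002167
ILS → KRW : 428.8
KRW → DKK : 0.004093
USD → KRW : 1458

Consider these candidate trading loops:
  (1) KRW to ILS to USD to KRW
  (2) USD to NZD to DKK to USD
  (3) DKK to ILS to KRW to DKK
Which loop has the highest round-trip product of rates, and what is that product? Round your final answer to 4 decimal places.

0.9914

(1) 0.002167 × 0.3138 × 1458 = 0.99145
(2) 1.584 × 3.449 × 0.1516 = 0.82822
(3) 0.4775 × 428.8 × 0.004093 = 0.83805
Highest is cycle (1) at 0.9914 (≤1, no arbitrage).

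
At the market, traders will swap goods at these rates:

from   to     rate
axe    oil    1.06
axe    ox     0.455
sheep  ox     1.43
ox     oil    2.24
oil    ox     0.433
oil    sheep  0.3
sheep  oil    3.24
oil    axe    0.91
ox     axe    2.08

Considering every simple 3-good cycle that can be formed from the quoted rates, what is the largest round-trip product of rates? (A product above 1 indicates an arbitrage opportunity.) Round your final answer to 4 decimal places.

0.9610

oil→sheep→ox→oil: 0.3 × 1.43 × 2.24 = 0.96096
oil→ox→axe→oil: 0.433 × 2.08 × 1.06 = 0.95468
oil→axe→ox→oil: 0.91 × 0.455 × 2.24 = 0.92747
Maximum is oil→sheep→ox→oil at 0.9610; no arbitrage — every cycle loses value.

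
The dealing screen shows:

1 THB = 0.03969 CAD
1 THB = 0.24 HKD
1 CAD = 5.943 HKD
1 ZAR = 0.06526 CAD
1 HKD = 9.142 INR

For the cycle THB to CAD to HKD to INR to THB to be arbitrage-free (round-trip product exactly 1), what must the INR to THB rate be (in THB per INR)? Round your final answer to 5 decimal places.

Known legs of the cycle: 0.03969 × 5.943 × 9.142 = 2.15639365914
For no arbitrage the full-cycle product must be 1, so the missing rate is 1 / 2.15639365914 ≈ 0.4637372.

0.46374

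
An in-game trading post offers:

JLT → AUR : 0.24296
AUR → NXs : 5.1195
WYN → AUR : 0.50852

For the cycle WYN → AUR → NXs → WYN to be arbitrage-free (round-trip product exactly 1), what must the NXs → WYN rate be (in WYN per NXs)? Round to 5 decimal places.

0.38412

Known legs of the cycle: 0.50852 × 5.1195 = 2.60336814
For no arbitrage the full-cycle product must be 1, so the missing rate is 1 / 2.60336814 ≈ 0.3841178.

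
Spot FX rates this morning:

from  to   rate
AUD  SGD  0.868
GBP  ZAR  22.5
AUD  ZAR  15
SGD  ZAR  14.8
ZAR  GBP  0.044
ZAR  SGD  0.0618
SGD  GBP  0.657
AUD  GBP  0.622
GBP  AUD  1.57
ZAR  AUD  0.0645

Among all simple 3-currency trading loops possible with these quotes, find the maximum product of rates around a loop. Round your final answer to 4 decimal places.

GBP→AUD→ZAR→GBP: 1.57 × 15 × 0.044 = 1.03620
GBP→ZAR→SGD→GBP: 22.5 × 0.0618 × 0.657 = 0.91356
GBP→ZAR→AUD→GBP: 22.5 × 0.0645 × 0.622 = 0.90268
GBP→AUD→SGD→GBP: 1.57 × 0.868 × 0.657 = 0.89533
SGD→ZAR→AUD→SGD: 14.8 × 0.0645 × 0.868 = 0.82859
Maximum is GBP→AUD→ZAR→GBP at 1.0362; arbitrage exists.

1.0362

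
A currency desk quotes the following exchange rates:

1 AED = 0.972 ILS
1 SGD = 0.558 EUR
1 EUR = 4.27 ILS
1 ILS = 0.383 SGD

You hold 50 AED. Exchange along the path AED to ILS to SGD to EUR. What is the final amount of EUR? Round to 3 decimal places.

10.387

50 AED × 0.972 = 48.6 ILS
48.6 ILS × 0.383 = 18.6138 SGD
18.6138 SGD × 0.558 = 10.3865004 EUR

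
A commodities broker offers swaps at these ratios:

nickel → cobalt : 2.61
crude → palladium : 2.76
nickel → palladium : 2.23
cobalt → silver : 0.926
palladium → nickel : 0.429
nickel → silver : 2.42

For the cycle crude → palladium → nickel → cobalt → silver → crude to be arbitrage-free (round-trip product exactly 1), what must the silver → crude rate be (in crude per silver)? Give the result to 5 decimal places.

0.34945

Known legs of the cycle: 2.76 × 0.429 × 2.61 × 0.926 = 2.8616589144
For no arbitrage the full-cycle product must be 1, so the missing rate is 1 / 2.8616589144 ≈ 0.3494477.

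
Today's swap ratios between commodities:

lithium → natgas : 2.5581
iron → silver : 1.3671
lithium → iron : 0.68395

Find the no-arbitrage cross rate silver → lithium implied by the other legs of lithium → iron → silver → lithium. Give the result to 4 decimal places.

Known legs of the cycle: 0.68395 × 1.3671 = 0.935028045
For no arbitrage the full-cycle product must be 1, so the missing rate is 1 / 0.935028045 ≈ 1.069487.

1.0695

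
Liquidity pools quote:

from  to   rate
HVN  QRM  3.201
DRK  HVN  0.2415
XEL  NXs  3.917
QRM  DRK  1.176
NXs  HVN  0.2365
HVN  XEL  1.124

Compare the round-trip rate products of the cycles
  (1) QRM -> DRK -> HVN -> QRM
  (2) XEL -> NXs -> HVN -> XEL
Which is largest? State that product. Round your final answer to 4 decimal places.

(1) 1.176 × 0.2415 × 3.201 = 0.90910
(2) 3.917 × 0.2365 × 1.124 = 1.04124
Highest is cycle (2) at 1.0412 (>1, arbitrage).

1.0412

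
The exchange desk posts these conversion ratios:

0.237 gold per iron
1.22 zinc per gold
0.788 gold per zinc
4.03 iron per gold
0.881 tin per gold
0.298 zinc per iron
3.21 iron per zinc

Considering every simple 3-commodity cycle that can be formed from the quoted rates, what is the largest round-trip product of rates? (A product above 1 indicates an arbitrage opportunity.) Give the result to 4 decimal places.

0.9463

zinc→gold→iron→zinc: 0.788 × 4.03 × 0.298 = 0.94634
zinc→iron→gold→zinc: 3.21 × 0.237 × 1.22 = 0.92814
Maximum is zinc→gold→iron→zinc at 0.9463; no arbitrage — every cycle loses value.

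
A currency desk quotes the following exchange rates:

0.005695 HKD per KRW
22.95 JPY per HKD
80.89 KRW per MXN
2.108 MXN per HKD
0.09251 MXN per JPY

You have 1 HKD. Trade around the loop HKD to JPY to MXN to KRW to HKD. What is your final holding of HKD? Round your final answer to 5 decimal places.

0.97805

1 HKD × 22.95 = 22.95 JPY
22.95 JPY × 0.09251 = 2.1231045 MXN
2.1231045 MXN × 80.89 = 171.737923005 KRW
171.737923005 KRW × 0.005695 = 0.978047471513475 HKD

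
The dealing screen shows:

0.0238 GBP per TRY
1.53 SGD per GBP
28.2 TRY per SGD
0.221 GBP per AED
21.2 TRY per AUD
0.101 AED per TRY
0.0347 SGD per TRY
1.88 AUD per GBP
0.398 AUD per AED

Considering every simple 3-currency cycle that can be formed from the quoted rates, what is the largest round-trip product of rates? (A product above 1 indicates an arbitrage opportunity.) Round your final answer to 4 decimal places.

1.0269

TRY→GBP→SGD→TRY: 0.0238 × 1.53 × 28.2 = 1.02687
AUD→TRY→GBP→AUD: 21.2 × 0.0238 × 1.88 = 0.94857
AUD→TRY→AED→AUD: 21.2 × 0.101 × 0.398 = 0.85220
Maximum is TRY→GBP→SGD→TRY at 1.0269; arbitrage exists.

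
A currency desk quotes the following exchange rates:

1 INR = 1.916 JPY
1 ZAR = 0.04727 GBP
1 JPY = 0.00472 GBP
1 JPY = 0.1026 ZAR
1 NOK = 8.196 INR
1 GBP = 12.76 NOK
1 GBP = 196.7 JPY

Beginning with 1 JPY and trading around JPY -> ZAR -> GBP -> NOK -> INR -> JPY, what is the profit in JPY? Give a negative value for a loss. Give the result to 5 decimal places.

1 JPY × 0.1026 = 0.1026 ZAR
0.1026 ZAR × 0.04727 = 0.004849902 GBP
0.004849902 GBP × 12.76 = 0.06188474952 NOK
0.06188474952 NOK × 8.196 = 0.50720740706592 INR
0.50720740706592 INR × 1.916 = 0.97180939193830272 JPY
Net change: 0.97180939193830272 − 1 = -0.02819060806169728 JPY

-0.02819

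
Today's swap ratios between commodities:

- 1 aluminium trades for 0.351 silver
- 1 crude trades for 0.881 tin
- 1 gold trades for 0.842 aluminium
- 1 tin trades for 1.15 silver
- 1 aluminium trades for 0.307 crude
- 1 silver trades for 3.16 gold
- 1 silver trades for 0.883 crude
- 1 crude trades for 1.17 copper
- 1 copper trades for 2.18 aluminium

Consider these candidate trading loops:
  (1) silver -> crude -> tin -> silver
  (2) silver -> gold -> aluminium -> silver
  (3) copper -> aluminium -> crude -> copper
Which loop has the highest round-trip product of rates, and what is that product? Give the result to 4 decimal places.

(1) 0.883 × 0.881 × 1.15 = 0.89461
(2) 3.16 × 0.842 × 0.351 = 0.93391
(3) 2.18 × 0.307 × 1.17 = 0.78303
Highest is cycle (2) at 0.9339 (≤1, no arbitrage).

0.9339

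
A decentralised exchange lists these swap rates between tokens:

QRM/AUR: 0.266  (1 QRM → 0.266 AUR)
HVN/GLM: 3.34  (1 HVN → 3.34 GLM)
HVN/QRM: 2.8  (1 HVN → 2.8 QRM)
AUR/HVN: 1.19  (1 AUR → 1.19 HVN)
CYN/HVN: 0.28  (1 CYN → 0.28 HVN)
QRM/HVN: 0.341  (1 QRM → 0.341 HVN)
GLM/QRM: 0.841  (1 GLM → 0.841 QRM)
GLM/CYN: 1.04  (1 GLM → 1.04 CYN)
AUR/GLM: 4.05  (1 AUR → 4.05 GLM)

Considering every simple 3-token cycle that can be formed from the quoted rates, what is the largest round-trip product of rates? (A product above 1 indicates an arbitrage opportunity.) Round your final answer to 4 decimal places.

GLM→CYN→HVN→GLM: 1.04 × 0.28 × 3.34 = 0.97261
GLM→QRM→HVN→GLM: 0.841 × 0.341 × 3.34 = 0.95785
GLM→QRM→AUR→GLM: 0.841 × 0.266 × 4.05 = 0.90601
QRM→AUR→HVN→QRM: 0.266 × 1.19 × 2.8 = 0.88631
Maximum is GLM→CYN→HVN→GLM at 0.9726; no arbitrage — every cycle loses value.

0.9726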